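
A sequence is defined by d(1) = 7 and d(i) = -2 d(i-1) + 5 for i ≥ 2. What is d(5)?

d(2) = -2(7) + 5 = -9
d(3) = -2(-9) + 5 = 23
d(4) = -2(23) + 5 = -41
d(5) = -2(-41) + 5 = 87

87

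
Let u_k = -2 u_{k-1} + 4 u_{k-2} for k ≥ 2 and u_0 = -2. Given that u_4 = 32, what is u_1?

-4

Let u_1 = y.
u_2 = -8 - 2y
u_3 = 16 + 8y
u_4 = -64 - 24y
So -64 - 24y = 32, giving y = -4.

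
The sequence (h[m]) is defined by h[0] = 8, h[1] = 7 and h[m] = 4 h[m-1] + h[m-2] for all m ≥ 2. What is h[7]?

h[2] = 4*7 + 8 = 36
h[3] = 4*36 + 7 = 151
h[4] = 4*151 + 36 = 640
h[5] = 4*640 + 151 = 2711
h[6] = 4*2711 + 640 = 11484
h[7] = 4*11484 + 2711 = 48647

48647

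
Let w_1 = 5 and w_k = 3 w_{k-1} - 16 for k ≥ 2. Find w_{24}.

The fixed point is -16/(1 - 3) = 8, so w_k - 8 = 3(w_{k-1} - 8).
Hence w_k = -3·3^{k-1} + 8.
w_{24} = -3·3^{23} + 8 = -3·94143178827 + 8 = -282429536473.

-282429536473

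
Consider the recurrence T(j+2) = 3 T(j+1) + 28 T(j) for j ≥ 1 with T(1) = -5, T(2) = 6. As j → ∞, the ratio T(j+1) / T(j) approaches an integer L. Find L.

7

The characteristic equation is r^2 - 3r - 28 = 0, which factors as (r - 7)(r + 4) = 0.
So the roots are 7 and -4. Since |7| > |-4| and the coefficient of 7^j is non-zero, the ratio tends to 7.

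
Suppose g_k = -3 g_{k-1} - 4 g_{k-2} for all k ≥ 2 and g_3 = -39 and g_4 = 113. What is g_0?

-7

Rearranging, g_{k-2} = (g_k + 3 g_{k-1}) / -4.
g_2 = (113 + 3(-39)) / -4 = -4/-4 = 1
g_1 = (-39 + 3(1)) / -4 = -36/-4 = 9
g_0 = (1 + 3(9)) / -4 = 28/-4 = -7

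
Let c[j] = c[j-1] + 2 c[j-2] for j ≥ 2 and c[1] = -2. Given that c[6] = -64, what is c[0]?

Let c[0] = w.
c[2] = -2 + 2w
c[3] = -6 + 2w
c[4] = -10 + 6w
c[5] = -22 + 10w
c[6] = -42 + 22w
So -42 + 22w = -64, giving w = -1.

-1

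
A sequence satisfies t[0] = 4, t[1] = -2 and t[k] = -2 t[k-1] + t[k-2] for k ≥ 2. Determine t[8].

1492

t[2] = -2(-2) + 4 = 8
t[3] = -2(8) + (-2) = -18
t[4] = -2(-18) + 8 = 44
t[5] = -2(44) + (-18) = -106
t[6] = -2(-106) + 44 = 256
t[7] = -2(256) + (-106) = -618
t[8] = -2(-618) + 256 = 1492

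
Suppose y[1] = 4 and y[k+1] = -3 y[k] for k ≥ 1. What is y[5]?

324

y[2] = -3·4 = -12
y[3] = -3·(-12) = 36
y[4] = -3·36 = -108
y[5] = -3·(-108) = 324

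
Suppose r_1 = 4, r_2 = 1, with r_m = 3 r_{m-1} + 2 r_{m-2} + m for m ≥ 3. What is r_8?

8054

r_3 = 3(1) + 2(4) + 3 = 14
r_4 = 3(14) + 2(1) + 4 = 48
r_5 = 3(48) + 2(14) + 5 = 177
r_6 = 3(177) + 2(48) + 6 = 633
r_7 = 3(633) + 2(177) + 7 = 2260
r_8 = 3(2260) + 2(633) + 8 = 8054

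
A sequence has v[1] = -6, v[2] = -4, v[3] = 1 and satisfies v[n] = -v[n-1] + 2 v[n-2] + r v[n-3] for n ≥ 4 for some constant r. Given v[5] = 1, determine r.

v[4] = -9 - 6r
v[5] = 11 + 2r
So 11 + 2r = 1, giving r = -5.

-5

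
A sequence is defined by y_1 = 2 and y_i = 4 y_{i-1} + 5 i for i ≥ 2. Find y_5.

1497

y_2 = 4*2 + 10 = 18
y_3 = 4*18 + 15 = 87
y_4 = 4*87 + 20 = 368
y_5 = 4*368 + 25 = 1497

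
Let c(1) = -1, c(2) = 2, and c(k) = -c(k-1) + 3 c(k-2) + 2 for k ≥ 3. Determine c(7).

-105

c(3) = -2 + 3·(-1) + 2 = -3
c(4) = -(-3) + 3·2 + 2 = 11
c(5) = -11 + 3·(-3) + 2 = -18
c(6) = -(-18) + 3·11 + 2 = 53
c(7) = -53 + 3·(-18) + 2 = -105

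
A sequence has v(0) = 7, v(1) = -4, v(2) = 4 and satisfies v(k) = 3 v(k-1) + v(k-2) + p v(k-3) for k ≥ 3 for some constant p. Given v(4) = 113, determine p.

5

v(3) = 8 + 7p
v(4) = 28 + 17p
So 28 + 17p = 113, giving p = 5.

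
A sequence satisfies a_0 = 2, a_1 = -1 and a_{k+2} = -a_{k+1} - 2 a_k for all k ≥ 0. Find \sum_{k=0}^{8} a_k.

a_2 = -(-1) - 2*2 = -3
a_3 = -(-3) - 2*(-1) = 5
a_4 = -5 - 2*(-3) = 1
a_5 = -1 - 2*5 = -11
a_6 = -(-11) - 2*1 = 9
a_7 = -9 - 2*(-11) = 13
a_8 = -13 - 2*9 = -31
Sum = 2 + (-1) + (-3) + 5 + 1 + (-11) + 9 + 13 + (-31) = -16

-16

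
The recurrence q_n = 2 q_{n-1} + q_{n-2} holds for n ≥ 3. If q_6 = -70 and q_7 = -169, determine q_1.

Rearranging, q_{n-2} = q_n - 2 q_{n-1}.
q_5 = -169 - 2*(-70) = -29
q_4 = -70 - 2*(-29) = -12
q_3 = -29 - 2*(-12) = -5
q_2 = -12 - 2*(-5) = -2
q_1 = -5 - 2*(-2) = -1

-1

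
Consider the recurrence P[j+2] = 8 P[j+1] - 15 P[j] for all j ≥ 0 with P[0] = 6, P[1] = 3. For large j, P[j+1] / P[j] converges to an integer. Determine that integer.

5

The characteristic equation is r^2 - 8r + 15 = 0, which factors as (r - 5)(r - 3) = 0.
So the roots are 5 and 3. Since |5| > |3| and the coefficient of 5^j is non-zero, the ratio tends to 5.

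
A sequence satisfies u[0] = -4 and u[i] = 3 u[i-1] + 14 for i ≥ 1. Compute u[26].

7625597484980

The fixed point is 14/(1 - 3) = -7, so u[i] + 7 = 3(u[i-1] + 7).
Hence u[i] = 3·3^i - 7.
u[26] = 3·3^{26} - 7 = 3·2541865828329 - 7 = 7625597484980.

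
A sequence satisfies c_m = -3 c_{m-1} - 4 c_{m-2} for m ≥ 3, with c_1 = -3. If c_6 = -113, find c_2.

Let c_2 = z.
c_3 = 12 - 3z
c_4 = -36 + 5z
c_5 = 60 - 3z
c_6 = -36 - 11z
So -36 - 11z = -113, giving z = 7.

7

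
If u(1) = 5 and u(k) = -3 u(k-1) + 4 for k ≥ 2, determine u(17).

The fixed point is 4/(1 + 3) = 1, so u(k) - 1 = -3(u(k-1) - 1).
Hence u(k) = 4·(-3)^{k-1} + 1.
u(17) = 4·(-3)^{16} + 1 = 4·43046721 + 1 = 172186885.

172186885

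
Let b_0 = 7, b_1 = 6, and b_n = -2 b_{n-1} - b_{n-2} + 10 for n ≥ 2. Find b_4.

-25

b_2 = -2·6 - 7 + 10 = -9
b_3 = -2·(-9) - 6 + 10 = 22
b_4 = -2·22 - (-9) + 10 = -25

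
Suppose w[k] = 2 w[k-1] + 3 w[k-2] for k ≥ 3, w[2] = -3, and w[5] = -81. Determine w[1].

Let w[1] = x.
w[3] = -6 + 3x
w[4] = -21 + 6x
w[5] = -60 + 21x
So -60 + 21x = -81, giving x = -1.

-1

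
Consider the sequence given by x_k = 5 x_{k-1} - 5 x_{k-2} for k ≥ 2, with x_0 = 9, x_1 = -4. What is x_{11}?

-10221875

x_2 = 5(-4) - 5(9) = -65
x_3 = 5(-65) - 5(-4) = -305
x_4 = 5(-305) - 5(-65) = -1200
x_5 = 5(-1200) - 5(-305) = -4475
x_6 = 5(-4475) - 5(-1200) = -16375
x_7 = 5(-16375) - 5(-4475) = -59500
x_8 = 5(-59500) - 5(-16375) = -215625
x_9 = 5(-215625) - 5(-59500) = -780625
x_{10} = 5(-780625) - 5(-215625) = -2825000
x_{11} = 5(-2825000) - 5(-780625) = -10221875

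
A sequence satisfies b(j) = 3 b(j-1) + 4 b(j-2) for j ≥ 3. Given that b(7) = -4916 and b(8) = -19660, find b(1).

-2

Rearranging, b(j-2) = (b(j) - 3 b(j-1)) / 4.
b(6) = (-19660 - 3(-4916)) / 4 = -4912/4 = -1228
b(5) = (-4916 - 3(-1228)) / 4 = -1232/4 = -308
b(4) = (-1228 - 3(-308)) / 4 = -304/4 = -76
b(3) = (-308 - 3(-76)) / 4 = -80/4 = -20
b(2) = (-76 - 3(-20)) / 4 = -16/4 = -4
b(1) = (-20 - 3(-4)) / 4 = -8/4 = -2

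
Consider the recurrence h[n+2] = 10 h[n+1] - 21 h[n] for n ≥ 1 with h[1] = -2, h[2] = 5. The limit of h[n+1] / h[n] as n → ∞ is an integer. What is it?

7

The characteristic equation is r^2 - 10r + 21 = 0, which factors as (r - 7)(r - 3) = 0.
So the roots are 7 and 3. Since |7| > |3| and the coefficient of 7^n is non-zero, the ratio tends to 7.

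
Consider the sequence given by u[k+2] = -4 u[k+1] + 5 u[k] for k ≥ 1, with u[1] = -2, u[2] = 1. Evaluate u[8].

39061

u[3] = -4·1 + 5·(-2) = -14
u[4] = -4·(-14) + 5·1 = 61
u[5] = -4·61 + 5·(-14) = -314
u[6] = -4·(-314) + 5·61 = 1561
u[7] = -4·1561 + 5·(-314) = -7814
u[8] = -4·(-7814) + 5·1561 = 39061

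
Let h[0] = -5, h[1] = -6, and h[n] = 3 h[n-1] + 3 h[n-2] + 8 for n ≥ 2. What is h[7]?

h[2] = 3*(-6) + 3*(-5) + 8 = -25
h[3] = 3*(-25) + 3*(-6) + 8 = -85
h[4] = 3*(-85) + 3*(-25) + 8 = -322
h[5] = 3*(-322) + 3*(-85) + 8 = -1213
h[6] = 3*(-1213) + 3*(-322) + 8 = -4597
h[7] = 3*(-4597) + 3*(-1213) + 8 = -17422

-17422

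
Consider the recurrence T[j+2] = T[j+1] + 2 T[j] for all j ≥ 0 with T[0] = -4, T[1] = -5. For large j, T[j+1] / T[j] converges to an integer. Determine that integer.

2

The characteristic equation is r^2 - r - 2 = 0, which factors as (r - 2)(r + 1) = 0.
So the roots are 2 and -1. Since |2| > |-1| and the coefficient of 2^j is non-zero, the ratio tends to 2.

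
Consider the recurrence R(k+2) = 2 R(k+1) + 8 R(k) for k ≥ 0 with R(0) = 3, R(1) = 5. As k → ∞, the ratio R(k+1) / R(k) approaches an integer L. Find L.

The characteristic equation is r^2 - 2r - 8 = 0, which factors as (r - 4)(r + 2) = 0.
So the roots are 4 and -2. Since |4| > |-2| and the coefficient of 4^k is non-zero, the ratio tends to 4.

4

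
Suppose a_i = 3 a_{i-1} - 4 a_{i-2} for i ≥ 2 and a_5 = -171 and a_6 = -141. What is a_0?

Rearranging, a_{i-2} = (a_i - 3 a_{i-1}) / -4.
a_4 = (-141 - 3*(-171)) / -4 = 372/-4 = -93
a_3 = (-171 - 3*(-93)) / -4 = 108/-4 = -27
a_2 = (-93 - 3*(-27)) / -4 = -12/-4 = 3
a_1 = (-27 - 3*3) / -4 = -36/-4 = 9
a_0 = (3 - 3*9) / -4 = -24/-4 = 6

6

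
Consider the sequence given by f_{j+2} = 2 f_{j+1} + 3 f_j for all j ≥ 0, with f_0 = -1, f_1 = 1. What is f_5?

1

f_2 = 2(1) + 3(-1) = -1
f_3 = 2(-1) + 3(1) = 1
f_4 = 2(1) + 3(-1) = -1
f_5 = 2(-1) + 3(1) = 1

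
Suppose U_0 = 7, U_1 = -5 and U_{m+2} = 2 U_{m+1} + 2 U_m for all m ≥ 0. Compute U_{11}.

2272

U_2 = 2*(-5) + 2*7 = 4
U_3 = 2*4 + 2*(-5) = -2
U_4 = 2*(-2) + 2*4 = 4
U_5 = 2*4 + 2*(-2) = 4
U_6 = 2*4 + 2*4 = 16
U_7 = 2*16 + 2*4 = 40
U_8 = 2*40 + 2*16 = 112
U_9 = 2*112 + 2*40 = 304
U_{10} = 2*304 + 2*112 = 832
U_{11} = 2*832 + 2*304 = 2272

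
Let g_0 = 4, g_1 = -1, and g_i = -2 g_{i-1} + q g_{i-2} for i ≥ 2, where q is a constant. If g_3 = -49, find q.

5

g_2 = 2 + 4q
g_3 = -4 - 9q
So -4 - 9q = -49, giving q = 5.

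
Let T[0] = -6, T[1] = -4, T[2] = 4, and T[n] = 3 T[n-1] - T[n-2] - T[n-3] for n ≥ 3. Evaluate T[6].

428

T[3] = 3*4 - (-4) - (-6) = 22
T[4] = 3*22 - 4 - (-4) = 66
T[5] = 3*66 - 22 - 4 = 172
T[6] = 3*172 - 66 - 22 = 428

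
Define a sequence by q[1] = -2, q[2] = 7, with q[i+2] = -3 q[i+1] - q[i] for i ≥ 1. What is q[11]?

q[3] = -3*7 - (-2) = -19
q[4] = -3*(-19) - 7 = 50
q[5] = -3*50 - (-19) = -131
q[6] = -3*(-131) - 50 = 343
q[7] = -3*343 - (-131) = -898
q[8] = -3*(-898) - 343 = 2351
q[9] = -3*2351 - (-898) = -6155
q[10] = -3*(-6155) - 2351 = 16114
q[11] = -3*16114 - (-6155) = -42187

-42187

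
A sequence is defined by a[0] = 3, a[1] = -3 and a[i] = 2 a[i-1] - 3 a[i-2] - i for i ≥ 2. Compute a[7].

96

a[2] = 2*(-3) - 3*3 - 2 = -17
a[3] = 2*(-17) - 3*(-3) - 3 = -28
a[4] = 2*(-28) - 3*(-17) - 4 = -9
a[5] = 2*(-9) - 3*(-28) - 5 = 61
a[6] = 2*61 - 3*(-9) - 6 = 143
a[7] = 2*143 - 3*61 - 7 = 96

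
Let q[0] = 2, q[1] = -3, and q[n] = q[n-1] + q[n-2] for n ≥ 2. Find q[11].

q[2] = (-3) + 2 = -1
q[3] = (-1) + (-3) = -4
q[4] = (-4) + (-1) = -5
q[5] = (-5) + (-4) = -9
q[6] = (-9) + (-5) = -14
q[7] = (-14) + (-9) = -23
q[8] = (-23) + (-14) = -37
q[9] = (-37) + (-23) = -60
q[10] = (-60) + (-37) = -97
q[11] = (-97) + (-60) = -157

-157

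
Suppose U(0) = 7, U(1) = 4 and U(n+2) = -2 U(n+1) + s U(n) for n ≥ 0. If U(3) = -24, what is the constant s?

U(2) = -8 + 7s
U(3) = 16 - 10s
So 16 - 10s = -24, giving s = 4.

4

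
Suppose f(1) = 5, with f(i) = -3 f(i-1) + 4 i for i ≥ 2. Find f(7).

2377

f(2) = -3(5) + 8 = -7
f(3) = -3(-7) + 12 = 33
f(4) = -3(33) + 16 = -83
f(5) = -3(-83) + 20 = 269
f(6) = -3(269) + 24 = -783
f(7) = -3(-783) + 28 = 2377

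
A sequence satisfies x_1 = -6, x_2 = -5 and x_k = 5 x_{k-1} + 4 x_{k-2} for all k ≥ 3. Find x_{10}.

x_3 = 5*(-5) + 4*(-6) = -49
x_4 = 5*(-49) + 4*(-5) = -265
x_5 = 5*(-265) + 4*(-49) = -1521
x_6 = 5*(-1521) + 4*(-265) = -8665
x_7 = 5*(-8665) + 4*(-1521) = -49409
x_8 = 5*(-49409) + 4*(-8665) = -281705
x_9 = 5*(-281705) + 4*(-49409) = -1606161
x_{10} = 5*(-1606161) + 4*(-281705) = -9157625

-9157625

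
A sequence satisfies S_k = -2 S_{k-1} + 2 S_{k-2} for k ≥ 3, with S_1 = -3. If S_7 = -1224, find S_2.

8

Let S_2 = y.
S_3 = -6 - 2y
S_4 = 12 + 6y
S_5 = -36 - 16y
S_6 = 96 + 44y
S_7 = -264 - 120y
So -264 - 120y = -1224, giving y = 8.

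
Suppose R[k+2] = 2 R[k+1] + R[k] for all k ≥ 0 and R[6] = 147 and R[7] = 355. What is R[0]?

Rearranging, R[k-2] = R[k] - 2 R[k-1].
R[5] = 355 - 2·147 = 61
R[4] = 147 - 2·61 = 25
R[3] = 61 - 2·25 = 11
R[2] = 25 - 2·11 = 3
R[1] = 11 - 2·3 = 5
R[0] = 3 - 2·5 = -7

-7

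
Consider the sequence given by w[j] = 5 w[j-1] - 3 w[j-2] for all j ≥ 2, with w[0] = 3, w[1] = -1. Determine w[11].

w[2] = 5*(-1) - 3*3 = -14
w[3] = 5*(-14) - 3*(-1) = -67
w[4] = 5*(-67) - 3*(-14) = -293
w[5] = 5*(-293) - 3*(-67) = -1264
w[6] = 5*(-1264) - 3*(-293) = -5441
w[7] = 5*(-5441) - 3*(-1264) = -23413
w[8] = 5*(-23413) - 3*(-5441) = -100742
w[9] = 5*(-100742) - 3*(-23413) = -433471
w[10] = 5*(-433471) - 3*(-100742) = -1865129
w[11] = 5*(-1865129) - 3*(-433471) = -8025232

-8025232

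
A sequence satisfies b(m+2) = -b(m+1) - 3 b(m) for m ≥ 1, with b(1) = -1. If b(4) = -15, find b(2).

6

Let b(2) = y.
b(3) = 3 - y
b(4) = -3 - 2y
So -3 - 2y = -15, giving y = 6.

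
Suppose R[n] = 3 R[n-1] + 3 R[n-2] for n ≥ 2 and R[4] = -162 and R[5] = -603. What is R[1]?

Rearranging, R[n-2] = (R[n] - 3 R[n-1]) / 3.
R[3] = (-603 - 3·(-162)) / 3 = -117/3 = -39
R[2] = (-162 - 3·(-39)) / 3 = -45/3 = -15
R[1] = (-39 - 3·(-15)) / 3 = 6/3 = 2

2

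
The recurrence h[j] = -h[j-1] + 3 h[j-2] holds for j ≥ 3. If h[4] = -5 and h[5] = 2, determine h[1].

-1

Rearranging, h[j-2] = (h[j] + h[j-1]) / 3.
h[3] = (2 + (-5)) / 3 = -3/3 = -1
h[2] = (-5 + (-1)) / 3 = -6/3 = -2
h[1] = (-1 + (-2)) / 3 = -3/3 = -1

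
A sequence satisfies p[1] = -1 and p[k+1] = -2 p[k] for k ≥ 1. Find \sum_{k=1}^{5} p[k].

-11

p[2] = -2·(-1) = 2
p[3] = -2·2 = -4
p[4] = -2·(-4) = 8
p[5] = -2·8 = -16
Sum = (-1) + 2 + (-4) + 8 + (-16) = -11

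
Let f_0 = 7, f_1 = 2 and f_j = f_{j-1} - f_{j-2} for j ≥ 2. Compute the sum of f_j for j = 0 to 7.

f_2 = 2 - 7 = -5
f_3 = (-5) - 2 = -7
f_4 = (-7) - (-5) = -2
f_5 = (-2) - (-7) = 5
f_6 = 5 - (-2) = 7
f_7 = 7 - 5 = 2
Sum = 7 + 2 + (-5) + (-7) + (-2) + 5 + 7 + 2 = 9

9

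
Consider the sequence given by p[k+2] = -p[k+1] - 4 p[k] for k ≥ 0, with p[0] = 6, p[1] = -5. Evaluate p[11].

p[2] = -(-5) - 4(6) = -19
p[3] = -(-19) - 4(-5) = 39
p[4] = -39 - 4(-19) = 37
p[5] = -37 - 4(39) = -193
p[6] = -(-193) - 4(37) = 45
p[7] = -45 - 4(-193) = 727
p[8] = -727 - 4(45) = -907
p[9] = -(-907) - 4(727) = -2001
p[10] = -(-2001) - 4(-907) = 5629
p[11] = -5629 - 4(-2001) = 2375

2375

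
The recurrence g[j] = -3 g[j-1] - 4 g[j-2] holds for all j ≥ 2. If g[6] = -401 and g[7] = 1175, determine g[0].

-4

Rearranging, g[j-2] = (g[j] + 3 g[j-1]) / -4.
g[5] = (1175 + 3·(-401)) / -4 = -28/-4 = 7
g[4] = (-401 + 3·7) / -4 = -380/-4 = 95
g[3] = (7 + 3·95) / -4 = 292/-4 = -73
g[2] = (95 + 3·(-73)) / -4 = -124/-4 = 31
g[1] = (-73 + 3·31) / -4 = 20/-4 = -5
g[0] = (31 + 3·(-5)) / -4 = 16/-4 = -4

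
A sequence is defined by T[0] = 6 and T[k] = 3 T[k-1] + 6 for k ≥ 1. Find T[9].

T[1] = 3·6 + 6 = 24
T[2] = 3·24 + 6 = 78
T[3] = 3·78 + 6 = 240
T[4] = 3·240 + 6 = 726
T[5] = 3·726 + 6 = 2184
T[6] = 3·2184 + 6 = 6558
T[7] = 3·6558 + 6 = 19680
T[8] = 3·19680 + 6 = 59046
T[9] = 3·59046 + 6 = 177144

177144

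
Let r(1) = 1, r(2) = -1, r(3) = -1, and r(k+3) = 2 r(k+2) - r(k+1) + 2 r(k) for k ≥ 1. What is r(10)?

-1

r(4) = 2(-1) - (-1) + 2(1) = 1
r(5) = 2(1) - (-1) + 2(-1) = 1
r(6) = 2(1) - 1 + 2(-1) = -1
r(7) = 2(-1) - 1 + 2(1) = -1
r(8) = 2(-1) - (-1) + 2(1) = 1
r(9) = 2(1) - (-1) + 2(-1) = 1
r(10) = 2(1) - 1 + 2(-1) = -1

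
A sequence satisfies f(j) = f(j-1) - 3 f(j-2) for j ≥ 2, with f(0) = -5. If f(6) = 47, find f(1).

2

Let f(1) = v.
f(2) = 15 + v
f(3) = 15 - 2v
f(4) = -30 - 5v
f(5) = -75 + v
f(6) = 15 + 16v
So 15 + 16v = 47, giving v = 2.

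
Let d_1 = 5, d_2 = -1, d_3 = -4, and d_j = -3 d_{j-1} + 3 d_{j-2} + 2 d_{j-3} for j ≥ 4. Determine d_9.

-12940

d_4 = -3*(-4) + 3*(-1) + 2*5 = 19
d_5 = -3*19 + 3*(-4) + 2*(-1) = -71
d_6 = -3*(-71) + 3*19 + 2*(-4) = 262
d_7 = -3*262 + 3*(-71) + 2*19 = -961
d_8 = -3*(-961) + 3*262 + 2*(-71) = 3527
d_9 = -3*3527 + 3*(-961) + 2*262 = -12940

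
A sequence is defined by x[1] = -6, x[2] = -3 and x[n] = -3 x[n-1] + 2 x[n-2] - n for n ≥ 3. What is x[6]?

133

x[3] = -3·(-3) + 2·(-6) - 3 = -6
x[4] = -3·(-6) + 2·(-3) - 4 = 8
x[5] = -3·8 + 2·(-6) - 5 = -41
x[6] = -3·(-41) + 2·8 - 6 = 133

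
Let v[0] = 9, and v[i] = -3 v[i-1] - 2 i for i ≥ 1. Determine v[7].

v[1] = -3(9) - 2 = -29
v[2] = -3(-29) - 4 = 83
v[3] = -3(83) - 6 = -255
v[4] = -3(-255) - 8 = 757
v[5] = -3(757) - 10 = -2281
v[6] = -3(-2281) - 12 = 6831
v[7] = -3(6831) - 14 = -20507

-20507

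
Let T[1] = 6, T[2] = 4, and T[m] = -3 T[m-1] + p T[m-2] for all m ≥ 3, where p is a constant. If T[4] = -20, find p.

T[3] = -12 + 6p
T[4] = 36 - 14p
So 36 - 14p = -20, giving p = 4.

4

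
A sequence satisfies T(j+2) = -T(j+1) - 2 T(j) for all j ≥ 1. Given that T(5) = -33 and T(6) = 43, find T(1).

-6

Rearranging, T(j-2) = (T(j) + T(j-1)) / -2.
T(4) = (43 + (-33)) / -2 = 10/-2 = -5
T(3) = (-33 + (-5)) / -2 = -38/-2 = 19
T(2) = (-5 + 19) / -2 = 14/-2 = -7
T(1) = (19 + (-7)) / -2 = 12/-2 = -6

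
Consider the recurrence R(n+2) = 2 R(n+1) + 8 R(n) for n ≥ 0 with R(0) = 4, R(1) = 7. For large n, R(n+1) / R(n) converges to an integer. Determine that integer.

4

The characteristic equation is r^2 - 2r - 8 = 0, which factors as (r - 4)(r + 2) = 0.
So the roots are 4 and -2. Since |4| > |-2| and the coefficient of 4^n is non-zero, the ratio tends to 4.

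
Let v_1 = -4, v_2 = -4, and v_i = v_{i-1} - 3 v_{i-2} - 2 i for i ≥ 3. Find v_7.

-24

v_3 = (-4) - 3*(-4) - 6 = 2
v_4 = 2 - 3*(-4) - 8 = 6
v_5 = 6 - 3*2 - 10 = -10
v_6 = (-10) - 3*6 - 12 = -40
v_7 = (-40) - 3*(-10) - 14 = -24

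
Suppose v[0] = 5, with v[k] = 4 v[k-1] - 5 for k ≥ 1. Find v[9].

873815

v[1] = 4*5 - 5 = 15
v[2] = 4*15 - 5 = 55
v[3] = 4*55 - 5 = 215
v[4] = 4*215 - 5 = 855
v[5] = 4*855 - 5 = 3415
v[6] = 4*3415 - 5 = 13655
v[7] = 4*13655 - 5 = 54615
v[8] = 4*54615 - 5 = 218455
v[9] = 4*218455 - 5 = 873815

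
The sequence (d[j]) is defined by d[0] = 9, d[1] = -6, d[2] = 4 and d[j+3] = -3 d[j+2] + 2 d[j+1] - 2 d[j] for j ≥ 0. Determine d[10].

363958

d[3] = -3(4) + 2(-6) - 2(9) = -42
d[4] = -3(-42) + 2(4) - 2(-6) = 146
d[5] = -3(146) + 2(-42) - 2(4) = -530
d[6] = -3(-530) + 2(146) - 2(-42) = 1966
d[7] = -3(1966) + 2(-530) - 2(146) = -7250
d[8] = -3(-7250) + 2(1966) - 2(-530) = 26742
d[9] = -3(26742) + 2(-7250) - 2(1966) = -98658
d[10] = -3(-98658) + 2(26742) - 2(-7250) = 363958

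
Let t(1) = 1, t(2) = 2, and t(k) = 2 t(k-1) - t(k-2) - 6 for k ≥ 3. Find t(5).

t(3) = 2*2 - 1 - 6 = -3
t(4) = 2*(-3) - 2 - 6 = -14
t(5) = 2*(-14) - (-3) - 6 = -31

-31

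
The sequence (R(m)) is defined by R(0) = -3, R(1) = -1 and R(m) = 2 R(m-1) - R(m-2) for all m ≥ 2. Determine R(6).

R(2) = 2·(-1) - (-3) = 1
R(3) = 2·1 - (-1) = 3
R(4) = 2·3 - 1 = 5
R(5) = 2·5 - 3 = 7
R(6) = 2·7 - 5 = 9

9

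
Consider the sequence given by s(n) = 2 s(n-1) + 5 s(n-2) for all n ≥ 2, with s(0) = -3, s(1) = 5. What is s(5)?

s(2) = 2*5 + 5*(-3) = -5
s(3) = 2*(-5) + 5*5 = 15
s(4) = 2*15 + 5*(-5) = 5
s(5) = 2*5 + 5*15 = 85

85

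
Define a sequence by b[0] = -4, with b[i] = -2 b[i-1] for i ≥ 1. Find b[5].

b[1] = -2*(-4) = 8
b[2] = -2*8 = -16
b[3] = -2*(-16) = 32
b[4] = -2*32 = -64
b[5] = -2*(-64) = 128

128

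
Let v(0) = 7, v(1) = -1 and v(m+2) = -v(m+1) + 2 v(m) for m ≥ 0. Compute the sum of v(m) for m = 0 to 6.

v(2) = -(-1) + 2(7) = 15
v(3) = -15 + 2(-1) = -17
v(4) = -(-17) + 2(15) = 47
v(5) = -47 + 2(-17) = -81
v(6) = -(-81) + 2(47) = 175
Sum = 7 + (-1) + 15 + (-17) + 47 + (-81) + 175 = 145

145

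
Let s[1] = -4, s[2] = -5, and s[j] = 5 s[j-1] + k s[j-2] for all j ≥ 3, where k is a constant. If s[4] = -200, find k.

3

s[3] = -25 - 4k
s[4] = -125 - 25k
So -125 - 25k = -200, giving k = 3.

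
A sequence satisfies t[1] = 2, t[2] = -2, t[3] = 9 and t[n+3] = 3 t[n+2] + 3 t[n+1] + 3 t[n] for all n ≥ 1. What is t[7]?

t[4] = 3(9) + 3(-2) + 3(2) = 27
t[5] = 3(27) + 3(9) + 3(-2) = 102
t[6] = 3(102) + 3(27) + 3(9) = 414
t[7] = 3(414) + 3(102) + 3(27) = 1629

1629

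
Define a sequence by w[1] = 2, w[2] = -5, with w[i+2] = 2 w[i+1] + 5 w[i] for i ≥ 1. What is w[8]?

w[3] = 2(-5) + 5(2) = 0
w[4] = 2(0) + 5(-5) = -25
w[5] = 2(-25) + 5(0) = -50
w[6] = 2(-50) + 5(-25) = -225
w[7] = 2(-225) + 5(-50) = -700
w[8] = 2(-700) + 5(-225) = -2525

-2525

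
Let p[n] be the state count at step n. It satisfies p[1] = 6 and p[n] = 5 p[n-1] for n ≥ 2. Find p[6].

18750

p[2] = 5(6) = 30
p[3] = 5(30) = 150
p[4] = 5(150) = 750
p[5] = 5(750) = 3750
p[6] = 5(3750) = 18750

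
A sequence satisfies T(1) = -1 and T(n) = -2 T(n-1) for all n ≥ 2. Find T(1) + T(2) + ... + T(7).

T(2) = -2(-1) = 2
T(3) = -2(2) = -4
T(4) = -2(-4) = 8
T(5) = -2(8) = -16
T(6) = -2(-16) = 32
T(7) = -2(32) = -64
Sum = (-1) + 2 + (-4) + 8 + (-16) + 32 + (-64) = -43

-43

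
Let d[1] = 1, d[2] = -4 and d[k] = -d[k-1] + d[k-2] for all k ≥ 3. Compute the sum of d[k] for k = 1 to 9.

58

d[3] = -(-4) + 1 = 5
d[4] = -5 + (-4) = -9
d[5] = -(-9) + 5 = 14
d[6] = -14 + (-9) = -23
d[7] = -(-23) + 14 = 37
d[8] = -37 + (-23) = -60
d[9] = -(-60) + 37 = 97
Sum = 1 + (-4) + 5 + (-9) + 14 + (-23) + 37 + (-60) + 97 = 58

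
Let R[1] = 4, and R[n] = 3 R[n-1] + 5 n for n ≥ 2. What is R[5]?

814

R[2] = 3·4 + 10 = 22
R[3] = 3·22 + 15 = 81
R[4] = 3·81 + 20 = 263
R[5] = 3·263 + 25 = 814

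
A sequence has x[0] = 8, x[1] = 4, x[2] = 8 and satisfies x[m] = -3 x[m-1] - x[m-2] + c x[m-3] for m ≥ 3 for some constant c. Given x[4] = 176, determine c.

x[3] = -28 + 8c
x[4] = 76 - 20c
So 76 - 20c = 176, giving c = -5.

-5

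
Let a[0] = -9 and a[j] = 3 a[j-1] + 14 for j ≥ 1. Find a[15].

The fixed point is 14/(1 - 3) = -7, so a[j] + 7 = 3(a[j-1] + 7).
Hence a[j] = -2·3^j - 7.
a[15] = -2·3^{15} - 7 = -2·14348907 - 7 = -28697821.

-28697821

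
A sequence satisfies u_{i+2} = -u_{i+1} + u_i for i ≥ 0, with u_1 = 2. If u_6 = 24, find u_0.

Let u_0 = y.
u_2 = -2 + y
u_3 = 4 - y
u_4 = -6 + 2y
u_5 = 10 - 3y
u_6 = -16 + 5y
So -16 + 5y = 24, giving y = 8.

8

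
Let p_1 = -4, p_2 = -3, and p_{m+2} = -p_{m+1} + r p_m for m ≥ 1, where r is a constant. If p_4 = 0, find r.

p_3 = 3 - 4r
p_4 = -3 + r
So -3 + r = 0, giving r = 3.

3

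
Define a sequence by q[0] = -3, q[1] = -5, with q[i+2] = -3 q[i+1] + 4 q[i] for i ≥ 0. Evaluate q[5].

q[2] = -3·(-5) + 4·(-3) = 3
q[3] = -3·3 + 4·(-5) = -29
q[4] = -3·(-29) + 4·3 = 99
q[5] = -3·99 + 4·(-29) = -413

-413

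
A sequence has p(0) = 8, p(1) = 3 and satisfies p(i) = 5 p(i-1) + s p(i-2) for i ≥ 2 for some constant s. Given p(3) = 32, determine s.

p(2) = 15 + 8s
p(3) = 75 + 43s
So 75 + 43s = 32, giving s = -1.

-1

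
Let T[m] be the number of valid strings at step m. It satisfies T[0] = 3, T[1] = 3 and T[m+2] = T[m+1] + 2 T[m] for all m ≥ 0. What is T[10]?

T[2] = 3 + 2(3) = 9
T[3] = 9 + 2(3) = 15
T[4] = 15 + 2(9) = 33
T[5] = 33 + 2(15) = 63
T[6] = 63 + 2(33) = 129
T[7] = 129 + 2(63) = 255
T[8] = 255 + 2(129) = 513
T[9] = 513 + 2(255) = 1023
T[10] = 1023 + 2(513) = 2049

2049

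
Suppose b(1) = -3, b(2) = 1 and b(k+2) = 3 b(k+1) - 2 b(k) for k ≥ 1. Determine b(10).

b(3) = 3(1) - 2(-3) = 9
b(4) = 3(9) - 2(1) = 25
b(5) = 3(25) - 2(9) = 57
b(6) = 3(57) - 2(25) = 121
b(7) = 3(121) - 2(57) = 249
b(8) = 3(249) - 2(121) = 505
b(9) = 3(505) - 2(249) = 1017
b(10) = 3(1017) - 2(505) = 2041

2041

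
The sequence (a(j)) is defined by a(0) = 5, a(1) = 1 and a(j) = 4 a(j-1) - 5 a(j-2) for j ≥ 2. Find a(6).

a(2) = 4·1 - 5·5 = -21
a(3) = 4·(-21) - 5·1 = -89
a(4) = 4·(-89) - 5·(-21) = -251
a(5) = 4·(-251) - 5·(-89) = -559
a(6) = 4·(-559) - 5·(-251) = -981

-981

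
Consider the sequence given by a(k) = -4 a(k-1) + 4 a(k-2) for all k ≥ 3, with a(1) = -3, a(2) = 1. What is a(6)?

a(3) = -4·1 + 4·(-3) = -16
a(4) = -4·(-16) + 4·1 = 68
a(5) = -4·68 + 4·(-16) = -336
a(6) = -4·(-336) + 4·68 = 1616

1616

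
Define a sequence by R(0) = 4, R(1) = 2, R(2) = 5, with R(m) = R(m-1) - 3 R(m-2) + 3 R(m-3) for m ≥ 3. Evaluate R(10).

65

R(3) = 5 - 3*2 + 3*4 = 11
R(4) = 11 - 3*5 + 3*2 = 2
R(5) = 2 - 3*11 + 3*5 = -16
R(6) = (-16) - 3*2 + 3*11 = 11
R(7) = 11 - 3*(-16) + 3*2 = 65
R(8) = 65 - 3*11 + 3*(-16) = -16
R(9) = (-16) - 3*65 + 3*11 = -178
R(10) = (-178) - 3*(-16) + 3*65 = 65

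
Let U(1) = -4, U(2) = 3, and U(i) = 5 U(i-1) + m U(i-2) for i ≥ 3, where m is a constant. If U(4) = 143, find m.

-4

U(3) = 15 - 4m
U(4) = 75 - 17m
So 75 - 17m = 143, giving m = -4.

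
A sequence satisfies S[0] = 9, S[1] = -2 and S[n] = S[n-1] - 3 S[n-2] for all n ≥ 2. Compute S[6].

S[2] = (-2) - 3*9 = -29
S[3] = (-29) - 3*(-2) = -23
S[4] = (-23) - 3*(-29) = 64
S[5] = 64 - 3*(-23) = 133
S[6] = 133 - 3*64 = -59

-59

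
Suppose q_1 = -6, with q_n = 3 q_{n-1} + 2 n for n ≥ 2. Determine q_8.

-7664

q_2 = 3(-6) + 4 = -14
q_3 = 3(-14) + 6 = -36
q_4 = 3(-36) + 8 = -100
q_5 = 3(-100) + 10 = -290
q_6 = 3(-290) + 12 = -858
q_7 = 3(-858) + 14 = -2560
q_8 = 3(-2560) + 16 = -7664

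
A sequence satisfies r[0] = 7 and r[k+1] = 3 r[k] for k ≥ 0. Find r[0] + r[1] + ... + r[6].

r[1] = 3·7 = 21
r[2] = 3·21 = 63
r[3] = 3·63 = 189
r[4] = 3·189 = 567
r[5] = 3·567 = 1701
r[6] = 3·1701 = 5103
Sum = 7 + 21 + 63 + 189 + 567 + 1701 + 5103 = 7651

7651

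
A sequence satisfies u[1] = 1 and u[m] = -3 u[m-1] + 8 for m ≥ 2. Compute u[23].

-31381059607

The fixed point is 8/(1 + 3) = 2, so u[m] - 2 = -3(u[m-1] - 2).
Hence u[m] = -1·(-3)^{m-1} + 2.
u[23] = -1·(-3)^{22} + 2 = -1·31381059609 + 2 = -31381059607.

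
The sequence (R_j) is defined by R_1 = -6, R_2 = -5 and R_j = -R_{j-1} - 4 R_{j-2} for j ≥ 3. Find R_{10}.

3711

R_3 = -(-5) - 4*(-6) = 29
R_4 = -29 - 4*(-5) = -9
R_5 = -(-9) - 4*29 = -107
R_6 = -(-107) - 4*(-9) = 143
R_7 = -143 - 4*(-107) = 285
R_8 = -285 - 4*143 = -857
R_9 = -(-857) - 4*285 = -283
R_{10} = -(-283) - 4*(-857) = 3711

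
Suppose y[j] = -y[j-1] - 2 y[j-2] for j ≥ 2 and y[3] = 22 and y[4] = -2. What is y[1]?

-6

Rearranging, y[j-2] = (y[j] + y[j-1]) / -2.
y[2] = (-2 + 22) / -2 = 20/-2 = -10
y[1] = (22 + (-10)) / -2 = 12/-2 = -6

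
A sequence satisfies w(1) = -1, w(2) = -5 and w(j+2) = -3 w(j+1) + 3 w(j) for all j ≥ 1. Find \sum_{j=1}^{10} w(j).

w(3) = -3*(-5) + 3*(-1) = 12
w(4) = -3*12 + 3*(-5) = -51
w(5) = -3*(-51) + 3*12 = 189
w(6) = -3*189 + 3*(-51) = -720
w(7) = -3*(-720) + 3*189 = 2727
w(8) = -3*2727 + 3*(-720) = -10341
w(9) = -3*(-10341) + 3*2727 = 39204
w(10) = -3*39204 + 3*(-10341) = -148635
Sum = (-1) + (-5) + 12 + (-51) + 189 + (-720) + 2727 + (-10341) + 39204 + (-148635) = -117621

-117621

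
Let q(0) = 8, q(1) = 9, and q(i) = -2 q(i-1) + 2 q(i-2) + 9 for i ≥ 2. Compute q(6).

q(2) = -2*9 + 2*8 + 9 = 7
q(3) = -2*7 + 2*9 + 9 = 13
q(4) = -2*13 + 2*7 + 9 = -3
q(5) = -2*(-3) + 2*13 + 9 = 41
q(6) = -2*41 + 2*(-3) + 9 = -79

-79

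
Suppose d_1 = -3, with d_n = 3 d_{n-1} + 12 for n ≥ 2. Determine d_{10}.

59043

d_2 = 3*(-3) + 12 = 3
d_3 = 3*3 + 12 = 21
d_4 = 3*21 + 12 = 75
d_5 = 3*75 + 12 = 237
d_6 = 3*237 + 12 = 723
d_7 = 3*723 + 12 = 2181
d_8 = 3*2181 + 12 = 6555
d_9 = 3*6555 + 12 = 19677
d_{10} = 3*19677 + 12 = 59043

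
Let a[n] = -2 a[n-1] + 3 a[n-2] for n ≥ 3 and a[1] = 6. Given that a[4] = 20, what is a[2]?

Let a[2] = w.
a[3] = 18 - 2w
a[4] = -36 + 7w
So -36 + 7w = 20, giving w = 8.

8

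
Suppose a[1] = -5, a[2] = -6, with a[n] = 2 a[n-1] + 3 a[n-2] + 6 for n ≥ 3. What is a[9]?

a[3] = 2(-6) + 3(-5) + 6 = -21
a[4] = 2(-21) + 3(-6) + 6 = -54
a[5] = 2(-54) + 3(-21) + 6 = -165
a[6] = 2(-165) + 3(-54) + 6 = -486
a[7] = 2(-486) + 3(-165) + 6 = -1461
a[8] = 2(-1461) + 3(-486) + 6 = -4374
a[9] = 2(-4374) + 3(-1461) + 6 = -13125

-13125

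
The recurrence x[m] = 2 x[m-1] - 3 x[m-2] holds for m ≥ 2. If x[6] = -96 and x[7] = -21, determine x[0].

Rearranging, x[m-2] = (x[m] - 2 x[m-1]) / -3.
x[5] = (-21 - 2(-96)) / -3 = 171/-3 = -57
x[4] = (-96 - 2(-57)) / -3 = 18/-3 = -6
x[3] = (-57 - 2(-6)) / -3 = -45/-3 = 15
x[2] = (-6 - 2(15)) / -3 = -36/-3 = 12
x[1] = (15 - 2(12)) / -3 = -9/-3 = 3
x[0] = (12 - 2(3)) / -3 = 6/-3 = -2

-2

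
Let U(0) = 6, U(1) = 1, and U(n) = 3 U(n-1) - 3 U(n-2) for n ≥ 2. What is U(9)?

U(2) = 3·1 - 3·6 = -15
U(3) = 3·(-15) - 3·1 = -48
U(4) = 3·(-48) - 3·(-15) = -99
U(5) = 3·(-99) - 3·(-48) = -153
U(6) = 3·(-153) - 3·(-99) = -162
U(7) = 3·(-162) - 3·(-153) = -27
U(8) = 3·(-27) - 3·(-162) = 405
U(9) = 3·405 - 3·(-27) = 1296

1296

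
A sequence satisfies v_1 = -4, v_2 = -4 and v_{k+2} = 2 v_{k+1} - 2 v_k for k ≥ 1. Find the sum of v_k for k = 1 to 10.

-128

v_3 = 2·(-4) - 2·(-4) = 0
v_4 = 2·0 - 2·(-4) = 8
v_5 = 2·8 - 2·0 = 16
v_6 = 2·16 - 2·8 = 16
v_7 = 2·16 - 2·16 = 0
v_8 = 2·0 - 2·16 = -32
v_9 = 2·(-32) - 2·0 = -64
v_{10} = 2·(-64) - 2·(-32) = -64
Sum = (-4) + (-4) + 0 + 8 + 16 + 16 + 0 + (-32) + (-64) + (-64) = -128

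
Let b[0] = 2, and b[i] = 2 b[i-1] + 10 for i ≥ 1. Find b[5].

b[1] = 2(2) + 10 = 14
b[2] = 2(14) + 10 = 38
b[3] = 2(38) + 10 = 86
b[4] = 2(86) + 10 = 182
b[5] = 2(182) + 10 = 374

374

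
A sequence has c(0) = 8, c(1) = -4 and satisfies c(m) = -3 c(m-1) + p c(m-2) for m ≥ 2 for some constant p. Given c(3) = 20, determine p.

c(2) = 12 + 8p
c(3) = -36 - 28p
So -36 - 28p = 20, giving p = -2.

-2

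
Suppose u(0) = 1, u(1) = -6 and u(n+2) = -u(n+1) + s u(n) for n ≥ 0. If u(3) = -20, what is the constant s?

u(2) = 6 + s
u(3) = -6 - 7s
So -6 - 7s = -20, giving s = 2.

2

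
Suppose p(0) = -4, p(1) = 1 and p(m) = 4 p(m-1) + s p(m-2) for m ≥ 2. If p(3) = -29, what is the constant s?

p(2) = 4 - 4s
p(3) = 16 - 15s
So 16 - 15s = -29, giving s = 3.

3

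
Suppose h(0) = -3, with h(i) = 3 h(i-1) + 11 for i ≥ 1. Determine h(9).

49202

h(1) = 3·(-3) + 11 = 2
h(2) = 3·2 + 11 = 17
h(3) = 3·17 + 11 = 62
h(4) = 3·62 + 11 = 197
h(5) = 3·197 + 11 = 602
h(6) = 3·602 + 11 = 1817
h(7) = 3·1817 + 11 = 5462
h(8) = 3·5462 + 11 = 16397
h(9) = 3·16397 + 11 = 49202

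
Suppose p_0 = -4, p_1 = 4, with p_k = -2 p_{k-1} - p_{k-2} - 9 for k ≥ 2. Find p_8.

-40

p_2 = -2·4 - (-4) - 9 = -13
p_3 = -2·(-13) - 4 - 9 = 13
p_4 = -2·13 - (-13) - 9 = -22
p_5 = -2·(-22) - 13 - 9 = 22
p_6 = -2·22 - (-22) - 9 = -31
p_7 = -2·(-31) - 22 - 9 = 31
p_8 = -2·31 - (-31) - 9 = -40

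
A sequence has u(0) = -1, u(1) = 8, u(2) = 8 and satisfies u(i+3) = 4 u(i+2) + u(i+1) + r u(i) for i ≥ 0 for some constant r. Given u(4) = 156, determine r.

-3

u(3) = 40 - r
u(4) = 168 + 4r
So 168 + 4r = 156, giving r = -3.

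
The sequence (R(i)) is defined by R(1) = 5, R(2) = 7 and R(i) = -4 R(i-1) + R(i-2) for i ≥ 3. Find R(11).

-2421095

R(3) = -4*7 + 5 = -23
R(4) = -4*(-23) + 7 = 99
R(5) = -4*99 + (-23) = -419
R(6) = -4*(-419) + 99 = 1775
R(7) = -4*1775 + (-419) = -7519
R(8) = -4*(-7519) + 1775 = 31851
R(9) = -4*31851 + (-7519) = -134923
R(10) = -4*(-134923) + 31851 = 571543
R(11) = -4*571543 + (-134923) = -2421095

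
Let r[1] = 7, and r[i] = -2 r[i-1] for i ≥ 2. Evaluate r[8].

-896

r[2] = -2(7) = -14
r[3] = -2(-14) = 28
r[4] = -2(28) = -56
r[5] = -2(-56) = 112
r[6] = -2(112) = -224
r[7] = -2(-224) = 448
r[8] = -2(448) = -896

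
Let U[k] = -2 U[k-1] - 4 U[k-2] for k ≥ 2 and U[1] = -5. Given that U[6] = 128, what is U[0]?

Let U[0] = v.
U[2] = 10 - 4v
U[3] = 8v
U[4] = -40
U[5] = 80 - 32v
U[6] = 64v
So 64v = 128, giving v = 2.

2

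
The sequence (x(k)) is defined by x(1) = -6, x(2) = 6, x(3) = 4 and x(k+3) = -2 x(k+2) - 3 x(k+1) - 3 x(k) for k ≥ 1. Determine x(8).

x(4) = -2(4) - 3(6) - 3(-6) = -8
x(5) = -2(-8) - 3(4) - 3(6) = -14
x(6) = -2(-14) - 3(-8) - 3(4) = 40
x(7) = -2(40) - 3(-14) - 3(-8) = -14
x(8) = -2(-14) - 3(40) - 3(-14) = -50

-50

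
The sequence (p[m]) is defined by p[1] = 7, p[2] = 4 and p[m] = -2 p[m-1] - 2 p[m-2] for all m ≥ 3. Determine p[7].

p[3] = -2·4 - 2·7 = -22
p[4] = -2·(-22) - 2·4 = 36
p[5] = -2·36 - 2·(-22) = -28
p[6] = -2·(-28) - 2·36 = -16
p[7] = -2·(-16) - 2·(-28) = 88

88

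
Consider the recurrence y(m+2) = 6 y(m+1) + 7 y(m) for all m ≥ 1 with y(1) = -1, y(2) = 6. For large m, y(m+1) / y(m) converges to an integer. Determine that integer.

The characteristic equation is r^2 - 6r - 7 = 0, which factors as (r - 7)(r + 1) = 0.
So the roots are 7 and -1. Since |7| > |-1| and the coefficient of 7^m is non-zero, the ratio tends to 7.

7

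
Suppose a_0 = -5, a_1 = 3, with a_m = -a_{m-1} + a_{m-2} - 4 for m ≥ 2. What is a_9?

a_2 = -3 + (-5) - 4 = -12
a_3 = -(-12) + 3 - 4 = 11
a_4 = -11 + (-12) - 4 = -27
a_5 = -(-27) + 11 - 4 = 34
a_6 = -34 + (-27) - 4 = -65
a_7 = -(-65) + 34 - 4 = 95
a_8 = -95 + (-65) - 4 = -164
a_9 = -(-164) + 95 - 4 = 255

255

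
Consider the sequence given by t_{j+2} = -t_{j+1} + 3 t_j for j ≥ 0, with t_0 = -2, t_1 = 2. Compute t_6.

-194

t_2 = -2 + 3·(-2) = -8
t_3 = -(-8) + 3·2 = 14
t_4 = -14 + 3·(-8) = -38
t_5 = -(-38) + 3·14 = 80
t_6 = -80 + 3·(-38) = -194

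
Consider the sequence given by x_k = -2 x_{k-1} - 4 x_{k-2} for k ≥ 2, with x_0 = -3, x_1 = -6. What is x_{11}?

12288

x_2 = -2*(-6) - 4*(-3) = 24
x_3 = -2*24 - 4*(-6) = -24
x_4 = -2*(-24) - 4*24 = -48
x_5 = -2*(-48) - 4*(-24) = 192
x_6 = -2*192 - 4*(-48) = -192
x_7 = -2*(-192) - 4*192 = -384
x_8 = -2*(-384) - 4*(-192) = 1536
x_9 = -2*1536 - 4*(-384) = -1536
x_{10} = -2*(-1536) - 4*1536 = -3072
x_{11} = -2*(-3072) - 4*(-1536) = 12288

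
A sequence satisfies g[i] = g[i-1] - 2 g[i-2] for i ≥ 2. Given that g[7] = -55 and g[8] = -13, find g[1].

-5

Rearranging, g[i-2] = (g[i] - g[i-1]) / -2.
g[6] = (-13 - (-55)) / -2 = 42/-2 = -21
g[5] = (-55 - (-21)) / -2 = -34/-2 = 17
g[4] = (-21 - 17) / -2 = -38/-2 = 19
g[3] = (17 - 19) / -2 = -2/-2 = 1
g[2] = (19 - 1) / -2 = 18/-2 = -9
g[1] = (1 - (-9)) / -2 = 10/-2 = -5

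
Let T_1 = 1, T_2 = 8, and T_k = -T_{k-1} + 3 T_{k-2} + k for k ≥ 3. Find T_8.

602

T_3 = -8 + 3(1) + 3 = -2
T_4 = -(-2) + 3(8) + 4 = 30
T_5 = -30 + 3(-2) + 5 = -31
T_6 = -(-31) + 3(30) + 6 = 127
T_7 = -127 + 3(-31) + 7 = -213
T_8 = -(-213) + 3(127) + 8 = 602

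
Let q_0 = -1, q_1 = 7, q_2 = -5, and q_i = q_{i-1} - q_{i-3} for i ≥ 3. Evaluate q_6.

-2

q_3 = (-5) - (-1) = -4
q_4 = (-4) - 7 = -11
q_5 = (-11) - (-5) = -6
q_6 = (-6) - (-4) = -2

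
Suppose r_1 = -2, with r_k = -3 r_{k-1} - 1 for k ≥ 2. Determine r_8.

3827

r_2 = -3*(-2) - 1 = 5
r_3 = -3*5 - 1 = -16
r_4 = -3*(-16) - 1 = 47
r_5 = -3*47 - 1 = -142
r_6 = -3*(-142) - 1 = 425
r_7 = -3*425 - 1 = -1276
r_8 = -3*(-1276) - 1 = 3827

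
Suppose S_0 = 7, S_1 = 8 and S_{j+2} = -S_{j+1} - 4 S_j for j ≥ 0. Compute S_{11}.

16452

S_2 = -8 - 4·7 = -36
S_3 = -(-36) - 4·8 = 4
S_4 = -4 - 4·(-36) = 140
S_5 = -140 - 4·4 = -156
S_6 = -(-156) - 4·140 = -404
S_7 = -(-404) - 4·(-156) = 1028
S_8 = -1028 - 4·(-404) = 588
S_9 = -588 - 4·1028 = -4700
S_{10} = -(-4700) - 4·588 = 2348
S_{11} = -2348 - 4·(-4700) = 16452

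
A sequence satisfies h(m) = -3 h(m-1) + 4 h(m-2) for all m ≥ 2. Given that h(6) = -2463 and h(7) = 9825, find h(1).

-3

Rearranging, h(m-2) = (h(m) + 3 h(m-1)) / 4.
h(5) = (9825 + 3(-2463)) / 4 = 2436/4 = 609
h(4) = (-2463 + 3(609)) / 4 = -636/4 = -159
h(3) = (609 + 3(-159)) / 4 = 132/4 = 33
h(2) = (-159 + 3(33)) / 4 = -60/4 = -15
h(1) = (33 + 3(-15)) / 4 = -12/4 = -3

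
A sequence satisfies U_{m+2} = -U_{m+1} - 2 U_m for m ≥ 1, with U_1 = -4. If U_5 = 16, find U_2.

Let U_2 = y.
U_3 = 8 - y
U_4 = -8 - y
U_5 = -8 + 3y
So -8 + 3y = 16, giving y = 8.

8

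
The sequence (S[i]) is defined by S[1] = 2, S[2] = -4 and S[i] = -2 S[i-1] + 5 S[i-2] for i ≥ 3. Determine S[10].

S[3] = -2*(-4) + 5*2 = 18
S[4] = -2*18 + 5*(-4) = -56
S[5] = -2*(-56) + 5*18 = 202
S[6] = -2*202 + 5*(-56) = -684
S[7] = -2*(-684) + 5*202 = 2378
S[8] = -2*2378 + 5*(-684) = -8176
S[9] = -2*(-8176) + 5*2378 = 28242
S[10] = -2*28242 + 5*(-8176) = -97364

-97364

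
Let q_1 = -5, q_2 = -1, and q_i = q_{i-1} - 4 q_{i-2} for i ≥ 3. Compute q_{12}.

q_3 = (-1) - 4*(-5) = 19
q_4 = 19 - 4*(-1) = 23
q_5 = 23 - 4*19 = -53
q_6 = (-53) - 4*23 = -145
q_7 = (-145) - 4*(-53) = 67
q_8 = 67 - 4*(-145) = 647
q_9 = 647 - 4*67 = 379
q_{10} = 379 - 4*647 = -2209
q_{11} = (-2209) - 4*379 = -3725
q_{12} = (-3725) - 4*(-2209) = 5111

5111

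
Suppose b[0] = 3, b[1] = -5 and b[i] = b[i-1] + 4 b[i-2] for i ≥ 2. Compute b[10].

-665

b[2] = (-5) + 4·3 = 7
b[3] = 7 + 4·(-5) = -13
b[4] = (-13) + 4·7 = 15
b[5] = 15 + 4·(-13) = -37
b[6] = (-37) + 4·15 = 23
b[7] = 23 + 4·(-37) = -125
b[8] = (-125) + 4·23 = -33
b[9] = (-33) + 4·(-125) = -533
b[10] = (-533) + 4·(-33) = -665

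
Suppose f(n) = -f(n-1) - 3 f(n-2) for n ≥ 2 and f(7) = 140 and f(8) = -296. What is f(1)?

Rearranging, f(n-2) = (f(n) + f(n-1)) / -3.
f(6) = (-296 + 140) / -3 = -156/-3 = 52
f(5) = (140 + 52) / -3 = 192/-3 = -64
f(4) = (52 + (-64)) / -3 = -12/-3 = 4
f(3) = (-64 + 4) / -3 = -60/-3 = 20
f(2) = (4 + 20) / -3 = 24/-3 = -8
f(1) = (20 + (-8)) / -3 = 12/-3 = -4

-4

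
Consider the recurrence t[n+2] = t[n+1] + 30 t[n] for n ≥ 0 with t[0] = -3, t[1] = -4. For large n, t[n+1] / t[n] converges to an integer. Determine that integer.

6

The characteristic equation is r^2 - r - 30 = 0, which factors as (r - 6)(r + 5) = 0.
So the roots are 6 and -5. Since |6| > |-5| and the coefficient of 6^n is non-zero, the ratio tends to 6.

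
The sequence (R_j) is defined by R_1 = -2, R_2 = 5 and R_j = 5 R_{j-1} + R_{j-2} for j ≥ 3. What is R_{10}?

2351840

R_3 = 5*5 + (-2) = 23
R_4 = 5*23 + 5 = 120
R_5 = 5*120 + 23 = 623
R_6 = 5*623 + 120 = 3235
R_7 = 5*3235 + 623 = 16798
R_8 = 5*16798 + 3235 = 87225
R_9 = 5*87225 + 16798 = 452923
R_{10} = 5*452923 + 87225 = 2351840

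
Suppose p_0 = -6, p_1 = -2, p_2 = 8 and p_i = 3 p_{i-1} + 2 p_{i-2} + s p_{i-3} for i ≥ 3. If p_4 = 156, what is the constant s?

p_3 = 20 - 6s
p_4 = 76 - 20s
So 76 - 20s = 156, giving s = -4.

-4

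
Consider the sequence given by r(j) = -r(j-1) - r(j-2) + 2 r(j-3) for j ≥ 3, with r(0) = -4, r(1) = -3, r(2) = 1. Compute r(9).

-78

r(3) = -1 - (-3) + 2·(-4) = -6
r(4) = -(-6) - 1 + 2·(-3) = -1
r(5) = -(-1) - (-6) + 2·1 = 9
r(6) = -9 - (-1) + 2·(-6) = -20
r(7) = -(-20) - 9 + 2·(-1) = 9
r(8) = -9 - (-20) + 2·9 = 29
r(9) = -29 - 9 + 2·(-20) = -78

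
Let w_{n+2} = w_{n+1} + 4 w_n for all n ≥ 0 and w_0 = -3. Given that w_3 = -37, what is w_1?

Let w_1 = x.
w_2 = -12 + x
w_3 = -12 + 5x
So -12 + 5x = -37, giving x = -5.

-5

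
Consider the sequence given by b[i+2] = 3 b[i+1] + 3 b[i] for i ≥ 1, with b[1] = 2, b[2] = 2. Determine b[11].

b[3] = 3·2 + 3·2 = 12
b[4] = 3·12 + 3·2 = 42
b[5] = 3·42 + 3·12 = 162
b[6] = 3·162 + 3·42 = 612
b[7] = 3·612 + 3·162 = 2322
b[8] = 3·2322 + 3·612 = 8802
b[9] = 3·8802 + 3·2322 = 33372
b[10] = 3·33372 + 3·8802 = 126522
b[11] = 3·126522 + 3·33372 = 479682

479682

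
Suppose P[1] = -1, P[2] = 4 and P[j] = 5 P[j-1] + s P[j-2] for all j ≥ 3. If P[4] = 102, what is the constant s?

P[3] = 20 - s
P[4] = 100 - s
So 100 - s = 102, giving s = -2.

-2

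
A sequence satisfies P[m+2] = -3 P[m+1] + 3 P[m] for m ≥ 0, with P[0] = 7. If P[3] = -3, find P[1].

5

Let P[1] = z.
P[2] = 21 - 3z
P[3] = -63 + 12z
So -63 + 12z = -3, giving z = 5.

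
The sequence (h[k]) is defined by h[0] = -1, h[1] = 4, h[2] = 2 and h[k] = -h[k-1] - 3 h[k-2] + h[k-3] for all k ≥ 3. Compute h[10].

h[3] = -2 - 3·4 + (-1) = -15
h[4] = -(-15) - 3·2 + 4 = 13
h[5] = -13 - 3·(-15) + 2 = 34
h[6] = -34 - 3·13 + (-15) = -88
h[7] = -(-88) - 3·34 + 13 = -1
h[8] = -(-1) - 3·(-88) + 34 = 299
h[9] = -299 - 3·(-1) + (-88) = -384
h[10] = -(-384) - 3·299 + (-1) = -514

-514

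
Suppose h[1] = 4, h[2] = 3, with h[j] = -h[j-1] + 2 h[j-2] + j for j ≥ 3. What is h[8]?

-64

h[3] = -3 + 2*4 + 3 = 8
h[4] = -8 + 2*3 + 4 = 2
h[5] = -2 + 2*8 + 5 = 19
h[6] = -19 + 2*2 + 6 = -9
h[7] = -(-9) + 2*19 + 7 = 54
h[8] = -54 + 2*(-9) + 8 = -64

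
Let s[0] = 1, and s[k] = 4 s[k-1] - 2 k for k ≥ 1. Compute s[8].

s[1] = 4*1 - 2 = 2
s[2] = 4*2 - 4 = 4
s[3] = 4*4 - 6 = 10
s[4] = 4*10 - 8 = 32
s[5] = 4*32 - 10 = 118
s[6] = 4*118 - 12 = 460
s[7] = 4*460 - 14 = 1826
s[8] = 4*1826 - 16 = 7288

7288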